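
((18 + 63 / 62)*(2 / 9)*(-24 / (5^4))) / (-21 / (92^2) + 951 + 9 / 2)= -8870272 / 52230679375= -0.00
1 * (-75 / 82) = -75 / 82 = -0.91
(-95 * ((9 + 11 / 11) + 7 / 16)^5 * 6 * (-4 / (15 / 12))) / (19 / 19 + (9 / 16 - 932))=-242839.91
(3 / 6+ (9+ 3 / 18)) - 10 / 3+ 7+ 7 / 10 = 421 / 30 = 14.03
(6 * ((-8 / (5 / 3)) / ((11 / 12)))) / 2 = -864 / 55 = -15.71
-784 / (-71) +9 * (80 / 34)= 38888 / 1207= 32.22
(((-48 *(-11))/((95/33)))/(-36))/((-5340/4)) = 484/126825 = 0.00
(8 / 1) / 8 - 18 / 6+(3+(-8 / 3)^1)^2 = -17 / 9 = -1.89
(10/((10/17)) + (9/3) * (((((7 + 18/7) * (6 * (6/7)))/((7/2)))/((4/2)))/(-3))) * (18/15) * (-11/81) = -75218/46305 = -1.62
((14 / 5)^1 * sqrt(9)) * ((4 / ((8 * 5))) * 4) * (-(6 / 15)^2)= -336 / 625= -0.54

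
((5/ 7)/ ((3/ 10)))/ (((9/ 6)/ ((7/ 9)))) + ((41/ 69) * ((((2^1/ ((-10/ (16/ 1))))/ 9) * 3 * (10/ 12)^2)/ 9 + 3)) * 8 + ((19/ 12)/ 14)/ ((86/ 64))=76653616/ 5046867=15.19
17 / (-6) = -17 / 6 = -2.83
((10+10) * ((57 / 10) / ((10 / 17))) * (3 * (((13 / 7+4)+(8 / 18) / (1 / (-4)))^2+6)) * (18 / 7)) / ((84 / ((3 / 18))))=29025749 / 432180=67.16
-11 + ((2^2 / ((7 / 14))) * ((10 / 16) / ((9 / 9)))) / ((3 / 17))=52 / 3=17.33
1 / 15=0.07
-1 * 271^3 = -19902511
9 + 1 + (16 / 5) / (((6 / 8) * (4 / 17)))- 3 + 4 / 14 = 2669 / 105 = 25.42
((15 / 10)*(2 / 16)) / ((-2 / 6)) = -0.56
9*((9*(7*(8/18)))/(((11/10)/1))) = 2520/11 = 229.09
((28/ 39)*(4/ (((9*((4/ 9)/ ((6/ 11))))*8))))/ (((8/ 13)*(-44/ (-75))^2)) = 39375/ 170368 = 0.23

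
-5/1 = -5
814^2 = 662596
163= 163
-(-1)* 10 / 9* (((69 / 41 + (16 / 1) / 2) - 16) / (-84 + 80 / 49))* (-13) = -824915 / 744642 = -1.11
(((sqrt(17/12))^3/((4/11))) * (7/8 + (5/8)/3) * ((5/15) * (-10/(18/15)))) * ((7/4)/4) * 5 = -2127125 * sqrt(51)/497664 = -30.52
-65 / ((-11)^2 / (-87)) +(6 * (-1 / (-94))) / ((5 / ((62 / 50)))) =33234378 / 710875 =46.75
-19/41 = -0.46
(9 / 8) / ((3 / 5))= 15 / 8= 1.88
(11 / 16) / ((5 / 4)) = 11 / 20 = 0.55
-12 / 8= -3 / 2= -1.50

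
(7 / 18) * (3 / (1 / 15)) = 35 / 2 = 17.50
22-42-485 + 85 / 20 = -2003 / 4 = -500.75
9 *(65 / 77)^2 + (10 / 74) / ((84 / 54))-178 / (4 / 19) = -184053889 / 219373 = -839.00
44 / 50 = 22 / 25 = 0.88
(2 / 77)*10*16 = 320 / 77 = 4.16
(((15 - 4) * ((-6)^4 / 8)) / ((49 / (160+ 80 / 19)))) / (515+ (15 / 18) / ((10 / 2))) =3032640 / 261611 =11.59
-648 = -648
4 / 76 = 1 / 19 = 0.05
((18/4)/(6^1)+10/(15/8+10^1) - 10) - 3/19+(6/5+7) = -139/380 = -0.37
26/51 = 0.51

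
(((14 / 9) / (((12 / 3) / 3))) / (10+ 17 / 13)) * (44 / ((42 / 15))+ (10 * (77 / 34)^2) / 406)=1.63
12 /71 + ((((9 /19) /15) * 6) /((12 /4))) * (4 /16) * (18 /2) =4197 /13490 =0.31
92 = 92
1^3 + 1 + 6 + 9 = 17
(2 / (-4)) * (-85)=85 / 2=42.50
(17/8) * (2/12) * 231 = 1309/16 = 81.81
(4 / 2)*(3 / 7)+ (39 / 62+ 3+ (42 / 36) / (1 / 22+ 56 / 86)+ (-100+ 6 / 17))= -93.49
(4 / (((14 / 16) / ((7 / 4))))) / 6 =4 / 3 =1.33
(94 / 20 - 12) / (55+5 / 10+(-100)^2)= -73 / 100555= -0.00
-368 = -368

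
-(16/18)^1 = -8/9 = -0.89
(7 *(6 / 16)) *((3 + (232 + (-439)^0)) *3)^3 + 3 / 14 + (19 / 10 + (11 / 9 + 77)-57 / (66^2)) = 142031617740349 / 152460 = 931599224.32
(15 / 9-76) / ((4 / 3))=-223 / 4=-55.75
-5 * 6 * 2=-60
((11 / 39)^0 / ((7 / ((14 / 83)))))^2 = 4 / 6889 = 0.00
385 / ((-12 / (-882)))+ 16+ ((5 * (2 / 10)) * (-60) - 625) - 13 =55231 / 2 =27615.50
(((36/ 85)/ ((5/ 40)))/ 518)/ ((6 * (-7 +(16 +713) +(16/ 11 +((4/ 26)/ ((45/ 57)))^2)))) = 1003860/ 666215363051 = 0.00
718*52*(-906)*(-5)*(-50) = -8456604000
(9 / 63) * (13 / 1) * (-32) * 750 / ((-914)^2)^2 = -19500 / 305325333607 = -0.00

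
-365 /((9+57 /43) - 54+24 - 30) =15695 /2136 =7.35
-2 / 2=-1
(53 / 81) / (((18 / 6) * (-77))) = -53 / 18711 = -0.00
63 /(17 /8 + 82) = 0.75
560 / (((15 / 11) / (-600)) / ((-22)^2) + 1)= 560.00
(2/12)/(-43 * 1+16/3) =-1/226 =-0.00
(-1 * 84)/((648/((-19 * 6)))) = 133/9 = 14.78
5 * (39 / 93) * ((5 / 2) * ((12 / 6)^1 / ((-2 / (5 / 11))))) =-1625 / 682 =-2.38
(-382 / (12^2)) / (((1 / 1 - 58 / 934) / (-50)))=2229925 / 15768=141.42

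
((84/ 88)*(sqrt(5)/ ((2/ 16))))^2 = 35280/ 121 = 291.57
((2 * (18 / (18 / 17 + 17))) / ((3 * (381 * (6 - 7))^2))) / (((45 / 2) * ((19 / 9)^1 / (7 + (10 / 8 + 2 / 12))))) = 3434 / 4233620565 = 0.00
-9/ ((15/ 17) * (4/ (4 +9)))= -663/ 20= -33.15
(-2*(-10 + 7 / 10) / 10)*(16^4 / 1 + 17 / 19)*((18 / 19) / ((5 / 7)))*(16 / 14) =8337865896 / 45125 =184772.65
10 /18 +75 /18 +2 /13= 1141 /234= 4.88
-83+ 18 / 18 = -82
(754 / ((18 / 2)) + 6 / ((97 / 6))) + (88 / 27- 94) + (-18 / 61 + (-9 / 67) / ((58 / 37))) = -4328755703 / 620823474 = -6.97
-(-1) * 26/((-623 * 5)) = -26/3115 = -0.01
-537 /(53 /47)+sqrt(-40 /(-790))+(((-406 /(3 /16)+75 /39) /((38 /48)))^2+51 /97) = 2 * sqrt(79) /79+2342107884426776 /313647269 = 7467330.94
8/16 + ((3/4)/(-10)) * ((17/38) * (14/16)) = 5723/12160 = 0.47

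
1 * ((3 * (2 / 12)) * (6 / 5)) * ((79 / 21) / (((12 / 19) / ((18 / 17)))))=4503 / 1190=3.78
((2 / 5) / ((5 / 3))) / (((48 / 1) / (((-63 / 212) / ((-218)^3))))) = 63 / 439273836800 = 0.00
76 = 76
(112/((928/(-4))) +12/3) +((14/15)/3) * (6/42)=4648/1305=3.56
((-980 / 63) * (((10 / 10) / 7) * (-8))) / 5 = 32 / 9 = 3.56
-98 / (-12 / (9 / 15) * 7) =0.70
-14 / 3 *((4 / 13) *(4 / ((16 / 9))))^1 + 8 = 62 / 13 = 4.77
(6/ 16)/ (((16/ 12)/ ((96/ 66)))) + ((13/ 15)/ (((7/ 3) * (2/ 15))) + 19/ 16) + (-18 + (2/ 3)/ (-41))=-2066035/ 151536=-13.63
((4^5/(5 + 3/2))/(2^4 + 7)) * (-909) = -1861632/299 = -6226.19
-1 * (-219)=219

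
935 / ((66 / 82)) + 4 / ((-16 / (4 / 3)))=3484 / 3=1161.33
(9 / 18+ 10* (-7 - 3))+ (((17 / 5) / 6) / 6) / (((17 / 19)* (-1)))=-17929 / 180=-99.61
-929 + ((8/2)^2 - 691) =-1604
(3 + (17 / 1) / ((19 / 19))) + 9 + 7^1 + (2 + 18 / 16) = 313 / 8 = 39.12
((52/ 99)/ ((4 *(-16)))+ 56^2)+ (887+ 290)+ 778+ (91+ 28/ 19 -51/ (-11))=156141113/ 30096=5188.10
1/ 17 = 0.06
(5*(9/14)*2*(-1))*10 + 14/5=-2152/35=-61.49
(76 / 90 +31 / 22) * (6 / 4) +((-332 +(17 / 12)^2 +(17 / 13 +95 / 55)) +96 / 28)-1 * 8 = -328.15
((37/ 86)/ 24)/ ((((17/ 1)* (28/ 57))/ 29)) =20387/ 327488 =0.06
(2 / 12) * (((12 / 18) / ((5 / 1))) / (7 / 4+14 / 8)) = 2 / 315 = 0.01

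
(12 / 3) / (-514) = -2 / 257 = -0.01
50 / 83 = 0.60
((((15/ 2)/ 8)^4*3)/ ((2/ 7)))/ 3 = 354375/ 131072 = 2.70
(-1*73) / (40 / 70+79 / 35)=-2555 / 99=-25.81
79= 79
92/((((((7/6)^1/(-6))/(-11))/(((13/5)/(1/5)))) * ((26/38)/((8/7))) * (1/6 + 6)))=33225984/1813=18326.52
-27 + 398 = 371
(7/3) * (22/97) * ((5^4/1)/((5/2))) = 38500/291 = 132.30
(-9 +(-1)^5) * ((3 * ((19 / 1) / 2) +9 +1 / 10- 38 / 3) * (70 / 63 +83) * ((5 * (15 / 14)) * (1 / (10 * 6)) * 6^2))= -1415590 / 21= -67409.05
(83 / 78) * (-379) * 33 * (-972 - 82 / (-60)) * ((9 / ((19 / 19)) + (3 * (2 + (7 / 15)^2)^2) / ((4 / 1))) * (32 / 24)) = 8630069998394713 / 39487500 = 218551946.78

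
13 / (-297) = -13 / 297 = -0.04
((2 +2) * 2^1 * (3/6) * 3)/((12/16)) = 16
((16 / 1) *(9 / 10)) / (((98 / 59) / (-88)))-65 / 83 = -15529621 / 20335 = -763.69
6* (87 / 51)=174 / 17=10.24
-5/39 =-0.13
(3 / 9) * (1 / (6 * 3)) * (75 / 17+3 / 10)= 89 / 1020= 0.09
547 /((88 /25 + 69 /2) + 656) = 27350 /34701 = 0.79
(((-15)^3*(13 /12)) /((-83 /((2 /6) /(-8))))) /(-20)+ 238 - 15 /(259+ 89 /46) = 10118033967 /42506624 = 238.03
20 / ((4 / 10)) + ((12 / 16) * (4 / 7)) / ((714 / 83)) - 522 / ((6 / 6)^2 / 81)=-70358429 / 1666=-42231.95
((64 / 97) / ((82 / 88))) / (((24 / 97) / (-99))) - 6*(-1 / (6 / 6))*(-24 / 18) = -11944 / 41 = -291.32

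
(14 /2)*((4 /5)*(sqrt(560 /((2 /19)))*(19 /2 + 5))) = 812*sqrt(1330) /5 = 5922.59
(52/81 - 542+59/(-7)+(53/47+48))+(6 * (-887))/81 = -15092998/26649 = -566.36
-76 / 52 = -19 / 13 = -1.46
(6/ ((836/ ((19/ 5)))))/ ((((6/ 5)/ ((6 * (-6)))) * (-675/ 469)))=469/ 825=0.57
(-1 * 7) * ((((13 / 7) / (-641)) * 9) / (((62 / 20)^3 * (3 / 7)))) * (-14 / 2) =-1911000 / 19096031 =-0.10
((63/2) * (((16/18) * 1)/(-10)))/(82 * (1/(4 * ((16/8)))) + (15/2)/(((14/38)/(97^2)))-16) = -392/26814845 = -0.00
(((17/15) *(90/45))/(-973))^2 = 1156/213014025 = 0.00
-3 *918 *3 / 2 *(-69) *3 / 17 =50301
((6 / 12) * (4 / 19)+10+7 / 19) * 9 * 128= 229248 / 19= 12065.68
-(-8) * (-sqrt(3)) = -8 * sqrt(3) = -13.86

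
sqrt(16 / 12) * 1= 2 * sqrt(3) / 3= 1.15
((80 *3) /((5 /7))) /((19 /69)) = 23184 /19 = 1220.21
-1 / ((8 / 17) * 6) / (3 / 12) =-17 / 12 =-1.42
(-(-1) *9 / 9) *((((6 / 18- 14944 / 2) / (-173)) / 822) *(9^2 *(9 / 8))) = 1815615 / 379216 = 4.79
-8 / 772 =-2 / 193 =-0.01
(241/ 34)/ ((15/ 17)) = 241/ 30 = 8.03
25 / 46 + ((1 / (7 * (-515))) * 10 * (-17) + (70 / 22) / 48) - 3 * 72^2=-136164822947 / 8755824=-15551.34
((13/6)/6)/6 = 13/216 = 0.06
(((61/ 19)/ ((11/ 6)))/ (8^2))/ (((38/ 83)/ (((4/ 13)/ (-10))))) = -15189/ 8259680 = -0.00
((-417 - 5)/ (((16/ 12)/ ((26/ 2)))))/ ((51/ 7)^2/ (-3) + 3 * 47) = -134407/ 4028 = -33.37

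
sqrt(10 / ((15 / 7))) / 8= sqrt(42) / 24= 0.27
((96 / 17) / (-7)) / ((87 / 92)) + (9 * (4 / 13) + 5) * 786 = 6105.76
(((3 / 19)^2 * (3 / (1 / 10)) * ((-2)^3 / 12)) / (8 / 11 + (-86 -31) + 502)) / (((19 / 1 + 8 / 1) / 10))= -2200 / 4595169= -0.00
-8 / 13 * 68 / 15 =-544 / 195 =-2.79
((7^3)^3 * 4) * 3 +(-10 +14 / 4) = 968486555 / 2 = 484243277.50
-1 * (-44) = 44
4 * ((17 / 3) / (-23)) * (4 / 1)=-272 / 69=-3.94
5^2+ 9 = 34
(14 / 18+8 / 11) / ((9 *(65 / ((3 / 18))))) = 149 / 347490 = 0.00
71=71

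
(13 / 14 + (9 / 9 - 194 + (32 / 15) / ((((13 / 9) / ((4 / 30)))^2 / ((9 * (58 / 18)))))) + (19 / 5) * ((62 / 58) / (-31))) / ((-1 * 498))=547983753 / 1423740500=0.38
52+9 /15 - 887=-4172 /5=-834.40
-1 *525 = -525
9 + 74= 83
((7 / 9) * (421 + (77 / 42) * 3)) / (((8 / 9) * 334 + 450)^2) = 53739 / 90370568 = 0.00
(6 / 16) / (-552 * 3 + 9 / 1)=-1 / 4392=-0.00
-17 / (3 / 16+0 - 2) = 272 / 29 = 9.38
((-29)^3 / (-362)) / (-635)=-24389 / 229870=-0.11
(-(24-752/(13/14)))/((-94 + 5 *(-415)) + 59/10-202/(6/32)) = -306480/1263769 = -0.24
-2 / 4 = -1 / 2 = -0.50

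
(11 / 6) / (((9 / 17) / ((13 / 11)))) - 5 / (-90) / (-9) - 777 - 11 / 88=-500929 / 648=-773.04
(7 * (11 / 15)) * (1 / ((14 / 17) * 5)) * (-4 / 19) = -374 / 1425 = -0.26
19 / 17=1.12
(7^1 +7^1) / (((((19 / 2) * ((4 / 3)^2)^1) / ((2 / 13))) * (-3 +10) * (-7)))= -9 / 3458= -0.00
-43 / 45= -0.96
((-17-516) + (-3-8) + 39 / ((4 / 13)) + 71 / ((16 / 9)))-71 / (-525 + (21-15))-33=-3406099 / 8304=-410.18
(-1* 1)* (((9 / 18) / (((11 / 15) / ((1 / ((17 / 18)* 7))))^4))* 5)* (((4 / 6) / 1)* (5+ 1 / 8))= -45393918750 / 2936017137361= -0.02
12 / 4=3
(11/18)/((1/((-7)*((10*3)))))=-385/3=-128.33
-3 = -3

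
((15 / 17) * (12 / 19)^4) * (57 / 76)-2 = -1.89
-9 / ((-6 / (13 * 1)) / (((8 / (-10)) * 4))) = -62.40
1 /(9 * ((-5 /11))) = -11 /45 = -0.24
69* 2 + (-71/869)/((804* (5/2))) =241043149/1746690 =138.00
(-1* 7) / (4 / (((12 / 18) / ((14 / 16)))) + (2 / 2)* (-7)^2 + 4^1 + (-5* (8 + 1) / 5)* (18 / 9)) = -4 / 23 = -0.17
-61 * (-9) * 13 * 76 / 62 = 271206 / 31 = 8748.58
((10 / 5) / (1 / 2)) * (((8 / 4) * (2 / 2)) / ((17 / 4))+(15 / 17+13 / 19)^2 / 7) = 2398832 / 730303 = 3.28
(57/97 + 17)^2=2910436/9409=309.32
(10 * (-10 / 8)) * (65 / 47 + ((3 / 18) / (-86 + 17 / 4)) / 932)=-742861075 / 42971724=-17.29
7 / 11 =0.64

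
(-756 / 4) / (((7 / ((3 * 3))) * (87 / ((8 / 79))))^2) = -15552 / 36740767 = -0.00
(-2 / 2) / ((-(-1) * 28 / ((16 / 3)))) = -4 / 21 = -0.19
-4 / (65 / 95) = -76 / 13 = -5.85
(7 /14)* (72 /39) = 0.92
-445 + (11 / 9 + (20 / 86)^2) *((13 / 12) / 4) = -355175653 / 798768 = -444.65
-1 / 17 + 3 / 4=47 / 68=0.69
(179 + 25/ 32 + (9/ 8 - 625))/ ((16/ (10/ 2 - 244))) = 3396429/ 512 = 6633.65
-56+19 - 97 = -134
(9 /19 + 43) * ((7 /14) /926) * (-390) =-9.15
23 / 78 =0.29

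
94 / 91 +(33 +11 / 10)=31971 / 910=35.13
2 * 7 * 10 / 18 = 70 / 9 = 7.78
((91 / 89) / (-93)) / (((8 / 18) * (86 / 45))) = -0.01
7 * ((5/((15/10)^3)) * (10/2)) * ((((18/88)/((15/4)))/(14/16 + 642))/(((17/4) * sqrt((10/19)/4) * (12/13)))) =5824 * sqrt(190)/25967007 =0.00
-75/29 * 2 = -150/29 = -5.17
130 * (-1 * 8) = -1040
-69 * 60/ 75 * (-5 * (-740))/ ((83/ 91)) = -18585840/ 83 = -223925.78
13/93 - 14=-1289/93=-13.86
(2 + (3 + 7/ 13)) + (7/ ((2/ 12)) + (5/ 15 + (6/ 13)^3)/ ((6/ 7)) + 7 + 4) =2334877/ 39546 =59.04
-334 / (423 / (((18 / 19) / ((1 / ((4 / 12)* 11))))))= -7348 / 2679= -2.74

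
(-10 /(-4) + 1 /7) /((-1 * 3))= -37 /42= -0.88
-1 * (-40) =40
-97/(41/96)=-9312/41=-227.12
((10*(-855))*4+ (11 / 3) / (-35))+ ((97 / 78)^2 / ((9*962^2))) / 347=-21047805140872287181 / 615431013659280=-34200.10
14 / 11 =1.27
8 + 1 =9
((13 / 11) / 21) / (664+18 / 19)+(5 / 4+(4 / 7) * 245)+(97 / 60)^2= 251915746981 / 1751072400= 143.86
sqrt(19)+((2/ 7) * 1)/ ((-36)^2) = 1/ 4536+sqrt(19) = 4.36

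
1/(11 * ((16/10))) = 5/88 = 0.06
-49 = -49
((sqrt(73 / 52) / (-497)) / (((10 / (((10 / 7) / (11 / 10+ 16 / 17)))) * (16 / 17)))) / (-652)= 1445 * sqrt(949) / 163717398208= 0.00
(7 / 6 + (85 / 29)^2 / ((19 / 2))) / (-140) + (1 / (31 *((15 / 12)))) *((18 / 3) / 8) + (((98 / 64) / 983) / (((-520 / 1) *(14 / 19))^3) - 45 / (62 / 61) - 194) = -87700645997672571599573 / 368073117322100736000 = -238.27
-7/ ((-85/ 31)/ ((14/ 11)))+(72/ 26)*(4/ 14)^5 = 664852778/ 204289085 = 3.25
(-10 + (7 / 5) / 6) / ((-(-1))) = -293 / 30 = -9.77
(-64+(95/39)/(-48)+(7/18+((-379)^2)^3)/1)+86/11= 20342884561933637633/6864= 2963706958323665.16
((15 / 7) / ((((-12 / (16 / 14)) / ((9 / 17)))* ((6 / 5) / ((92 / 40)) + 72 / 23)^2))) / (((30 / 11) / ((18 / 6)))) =-5819 / 653072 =-0.01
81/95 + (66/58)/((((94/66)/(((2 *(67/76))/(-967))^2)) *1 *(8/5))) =62767993780161/73616639492320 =0.85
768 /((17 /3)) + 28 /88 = 50807 /374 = 135.85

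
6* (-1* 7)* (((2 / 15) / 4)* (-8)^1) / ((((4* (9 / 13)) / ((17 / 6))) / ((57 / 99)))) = 29393 / 4455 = 6.60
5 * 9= 45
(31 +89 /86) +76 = 9291 /86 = 108.03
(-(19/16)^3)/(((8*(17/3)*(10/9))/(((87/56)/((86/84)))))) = -48335373/958136320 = -0.05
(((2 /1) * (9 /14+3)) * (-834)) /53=-42534 /371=-114.65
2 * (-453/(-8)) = 453/4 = 113.25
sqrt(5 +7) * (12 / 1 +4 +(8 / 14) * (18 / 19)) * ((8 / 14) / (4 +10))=8800 * sqrt(3) / 6517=2.34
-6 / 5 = -1.20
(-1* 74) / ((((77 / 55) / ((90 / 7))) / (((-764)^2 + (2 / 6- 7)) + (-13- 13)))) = -19435989000 / 49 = -396652836.73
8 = 8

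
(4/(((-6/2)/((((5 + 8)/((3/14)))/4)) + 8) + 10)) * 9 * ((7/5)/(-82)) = -637/18450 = -0.03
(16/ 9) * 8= 128/ 9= 14.22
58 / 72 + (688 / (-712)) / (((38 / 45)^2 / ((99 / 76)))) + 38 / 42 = -16878013 / 307667304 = -0.05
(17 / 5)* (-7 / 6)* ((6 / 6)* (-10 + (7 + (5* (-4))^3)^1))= 952357 / 30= 31745.23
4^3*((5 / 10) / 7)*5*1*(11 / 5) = 352 / 7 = 50.29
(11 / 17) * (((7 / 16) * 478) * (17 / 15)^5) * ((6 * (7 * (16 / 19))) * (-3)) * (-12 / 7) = 24592591408 / 534375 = 46021.22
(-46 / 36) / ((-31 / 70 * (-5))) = -161 / 279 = -0.58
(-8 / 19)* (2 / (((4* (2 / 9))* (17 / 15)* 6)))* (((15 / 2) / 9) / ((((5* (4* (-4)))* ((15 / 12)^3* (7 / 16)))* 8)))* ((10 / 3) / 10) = 4 / 56525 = 0.00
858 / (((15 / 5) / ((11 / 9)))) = 3146 / 9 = 349.56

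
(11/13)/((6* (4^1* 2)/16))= 11/39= 0.28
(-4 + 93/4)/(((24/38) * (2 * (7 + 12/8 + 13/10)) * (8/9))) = 3135/1792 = 1.75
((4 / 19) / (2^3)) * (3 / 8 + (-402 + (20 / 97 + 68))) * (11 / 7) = -2846063 / 206416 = -13.79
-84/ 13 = -6.46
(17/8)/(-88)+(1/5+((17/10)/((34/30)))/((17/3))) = 26363/59840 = 0.44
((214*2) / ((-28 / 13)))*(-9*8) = 100152 / 7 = 14307.43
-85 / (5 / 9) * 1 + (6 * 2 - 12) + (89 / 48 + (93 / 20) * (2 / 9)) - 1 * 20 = -13609 / 80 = -170.11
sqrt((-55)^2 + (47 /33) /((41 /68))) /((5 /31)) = 31 * sqrt(5541916413) /6765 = 341.13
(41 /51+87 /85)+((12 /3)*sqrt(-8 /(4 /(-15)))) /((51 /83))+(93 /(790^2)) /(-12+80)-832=-105694580041 /127316400+332*sqrt(30) /51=-794.52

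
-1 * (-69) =69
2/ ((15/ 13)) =1.73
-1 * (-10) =10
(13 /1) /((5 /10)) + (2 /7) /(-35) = 6368 /245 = 25.99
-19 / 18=-1.06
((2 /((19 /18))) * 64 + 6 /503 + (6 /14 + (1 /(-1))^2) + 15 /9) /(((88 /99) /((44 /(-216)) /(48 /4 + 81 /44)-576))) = -118206753314455 /1466693676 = -80594.03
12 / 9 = 4 / 3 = 1.33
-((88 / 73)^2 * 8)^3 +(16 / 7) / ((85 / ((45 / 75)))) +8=-703771286360848728 / 450219323209775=-1563.17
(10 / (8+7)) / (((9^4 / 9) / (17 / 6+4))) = 41 / 6561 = 0.01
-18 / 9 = -2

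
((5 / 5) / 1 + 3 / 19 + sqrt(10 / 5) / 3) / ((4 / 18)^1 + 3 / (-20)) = 60 * sqrt(2) / 13 + 3960 / 247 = 22.56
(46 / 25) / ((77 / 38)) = 1748 / 1925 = 0.91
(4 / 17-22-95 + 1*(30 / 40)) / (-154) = 1127 / 1496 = 0.75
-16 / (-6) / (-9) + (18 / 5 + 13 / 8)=5323 / 1080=4.93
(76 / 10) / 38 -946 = -4729 / 5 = -945.80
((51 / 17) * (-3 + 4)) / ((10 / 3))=9 / 10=0.90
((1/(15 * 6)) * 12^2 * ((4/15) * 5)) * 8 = 256/15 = 17.07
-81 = -81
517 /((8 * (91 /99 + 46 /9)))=17061 /1592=10.72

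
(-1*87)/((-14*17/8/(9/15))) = 1044/595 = 1.75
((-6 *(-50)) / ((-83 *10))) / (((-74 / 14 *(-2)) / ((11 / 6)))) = -385 / 6142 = -0.06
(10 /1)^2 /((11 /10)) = 1000 /11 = 90.91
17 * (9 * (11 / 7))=1683 / 7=240.43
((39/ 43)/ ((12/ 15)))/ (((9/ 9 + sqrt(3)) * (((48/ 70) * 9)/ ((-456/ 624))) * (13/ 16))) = 3325/ 40248 - 3325 * sqrt(3)/ 40248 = -0.06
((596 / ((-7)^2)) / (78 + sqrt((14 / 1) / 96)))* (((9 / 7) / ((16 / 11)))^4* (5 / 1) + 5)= 4417723324521 / 3518100400640 - 37758319013* sqrt(21) / 28144803205120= 1.25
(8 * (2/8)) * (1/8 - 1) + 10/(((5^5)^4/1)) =-133514404296867/76293945312500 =-1.75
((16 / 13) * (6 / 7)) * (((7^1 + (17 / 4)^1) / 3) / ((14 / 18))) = 3240 / 637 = 5.09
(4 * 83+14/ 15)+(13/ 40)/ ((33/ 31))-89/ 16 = 57671/ 176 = 327.68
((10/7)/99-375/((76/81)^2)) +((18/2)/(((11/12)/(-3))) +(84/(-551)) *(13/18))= -52876353751/116080272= -455.52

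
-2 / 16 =-1 / 8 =-0.12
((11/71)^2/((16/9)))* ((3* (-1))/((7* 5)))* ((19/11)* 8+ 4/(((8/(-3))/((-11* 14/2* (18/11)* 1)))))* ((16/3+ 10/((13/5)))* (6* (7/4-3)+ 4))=7.54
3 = 3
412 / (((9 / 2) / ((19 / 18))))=7828 / 81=96.64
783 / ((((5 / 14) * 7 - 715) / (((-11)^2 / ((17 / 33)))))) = -2084346 / 8075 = -258.12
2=2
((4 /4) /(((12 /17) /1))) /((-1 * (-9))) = 17 /108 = 0.16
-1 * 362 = -362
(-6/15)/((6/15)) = -1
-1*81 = -81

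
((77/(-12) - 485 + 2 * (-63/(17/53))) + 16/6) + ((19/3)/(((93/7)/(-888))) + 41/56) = -115464509/88536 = -1304.15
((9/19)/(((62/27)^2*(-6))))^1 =-0.01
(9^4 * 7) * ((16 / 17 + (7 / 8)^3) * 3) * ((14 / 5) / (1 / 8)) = 13524720741 / 2720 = 4972323.80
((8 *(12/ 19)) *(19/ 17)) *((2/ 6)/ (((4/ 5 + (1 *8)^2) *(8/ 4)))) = 20/ 1377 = 0.01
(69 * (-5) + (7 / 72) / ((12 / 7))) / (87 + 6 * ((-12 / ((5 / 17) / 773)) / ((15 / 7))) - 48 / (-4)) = 7450775 / 1905304032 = 0.00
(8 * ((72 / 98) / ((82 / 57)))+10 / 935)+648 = 244981498 / 375683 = 652.10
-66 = -66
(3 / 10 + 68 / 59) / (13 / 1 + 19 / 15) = 2571 / 25252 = 0.10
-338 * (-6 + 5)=338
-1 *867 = -867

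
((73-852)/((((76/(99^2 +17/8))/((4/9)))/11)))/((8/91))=-3218640425/576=-5587917.40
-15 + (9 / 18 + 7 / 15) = -14.03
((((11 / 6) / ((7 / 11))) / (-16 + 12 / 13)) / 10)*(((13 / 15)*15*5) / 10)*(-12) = 20449 / 13720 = 1.49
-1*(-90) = 90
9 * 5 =45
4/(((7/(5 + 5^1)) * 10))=4/7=0.57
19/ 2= 9.50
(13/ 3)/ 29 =13/ 87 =0.15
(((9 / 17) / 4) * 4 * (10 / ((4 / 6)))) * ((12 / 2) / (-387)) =-90 / 731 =-0.12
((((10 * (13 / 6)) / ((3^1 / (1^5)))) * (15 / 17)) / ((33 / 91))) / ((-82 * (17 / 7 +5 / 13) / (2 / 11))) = -2691325 / 194312448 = -0.01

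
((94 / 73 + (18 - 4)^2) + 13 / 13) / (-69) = -4825 / 1679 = -2.87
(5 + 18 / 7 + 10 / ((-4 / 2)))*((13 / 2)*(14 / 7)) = 234 / 7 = 33.43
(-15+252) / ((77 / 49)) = 1659 / 11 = 150.82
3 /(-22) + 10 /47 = 79 /1034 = 0.08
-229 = -229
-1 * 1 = -1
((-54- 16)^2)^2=24010000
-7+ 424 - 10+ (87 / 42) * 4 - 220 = 1367 / 7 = 195.29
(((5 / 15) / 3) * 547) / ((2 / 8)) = 2188 / 9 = 243.11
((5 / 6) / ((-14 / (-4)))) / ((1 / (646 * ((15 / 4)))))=8075 / 14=576.79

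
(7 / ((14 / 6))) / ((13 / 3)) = 9 / 13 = 0.69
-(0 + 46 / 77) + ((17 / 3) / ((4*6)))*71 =89627 / 5544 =16.17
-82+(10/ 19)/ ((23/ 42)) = -35414/ 437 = -81.04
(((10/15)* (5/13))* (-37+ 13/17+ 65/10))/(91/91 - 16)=337/663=0.51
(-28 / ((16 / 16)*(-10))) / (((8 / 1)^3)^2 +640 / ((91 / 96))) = 637 / 59791360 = 0.00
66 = 66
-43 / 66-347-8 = -23473 / 66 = -355.65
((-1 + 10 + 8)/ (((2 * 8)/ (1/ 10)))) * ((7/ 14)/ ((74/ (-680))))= -289/ 592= -0.49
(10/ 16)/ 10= 1/ 16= 0.06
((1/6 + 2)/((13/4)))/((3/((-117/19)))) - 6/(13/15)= -2048/247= -8.29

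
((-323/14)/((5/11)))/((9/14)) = -3553/45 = -78.96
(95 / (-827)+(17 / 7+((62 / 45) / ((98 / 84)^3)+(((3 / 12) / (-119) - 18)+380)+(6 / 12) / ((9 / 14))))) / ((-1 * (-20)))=317651661437 / 17360053200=18.30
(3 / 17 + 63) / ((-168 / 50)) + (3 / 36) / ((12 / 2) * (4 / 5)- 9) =-80635 / 4284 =-18.82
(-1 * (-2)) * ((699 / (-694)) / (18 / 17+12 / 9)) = -35649 / 42334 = -0.84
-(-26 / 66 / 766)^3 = 2197 / 16152067784952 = 0.00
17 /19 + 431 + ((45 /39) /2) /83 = 17708833 /41002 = 431.90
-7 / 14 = -1 / 2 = -0.50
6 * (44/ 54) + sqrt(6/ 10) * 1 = sqrt(15)/ 5 + 44/ 9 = 5.66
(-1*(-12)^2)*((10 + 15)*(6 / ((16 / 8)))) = -10800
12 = 12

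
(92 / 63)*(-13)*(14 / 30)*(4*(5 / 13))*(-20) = 7360 / 27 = 272.59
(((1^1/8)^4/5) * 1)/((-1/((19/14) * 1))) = -19/286720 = -0.00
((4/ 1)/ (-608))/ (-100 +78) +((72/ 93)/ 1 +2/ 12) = 292693/ 310992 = 0.94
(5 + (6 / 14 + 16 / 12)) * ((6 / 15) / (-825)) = -284 / 86625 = -0.00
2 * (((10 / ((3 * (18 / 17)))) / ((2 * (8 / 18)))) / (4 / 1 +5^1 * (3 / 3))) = 85 / 108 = 0.79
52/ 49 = 1.06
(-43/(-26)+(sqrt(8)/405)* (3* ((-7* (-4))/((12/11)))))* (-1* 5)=-215/26 - 154* sqrt(2)/81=-10.96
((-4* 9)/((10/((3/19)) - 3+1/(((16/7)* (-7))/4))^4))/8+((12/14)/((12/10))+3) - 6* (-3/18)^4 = 216535156639055/58370687700696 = 3.71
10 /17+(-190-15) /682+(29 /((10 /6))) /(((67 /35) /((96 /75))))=231529997 /19419950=11.92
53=53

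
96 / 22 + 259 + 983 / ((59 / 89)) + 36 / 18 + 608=1529170 / 649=2356.19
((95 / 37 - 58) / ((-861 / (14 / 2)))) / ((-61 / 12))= -8204 / 92537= -0.09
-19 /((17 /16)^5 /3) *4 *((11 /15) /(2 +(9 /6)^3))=-7012876288 /305269255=-22.97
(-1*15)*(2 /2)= -15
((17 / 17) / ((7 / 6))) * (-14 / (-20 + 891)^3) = -0.00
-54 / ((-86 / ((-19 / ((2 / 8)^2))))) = -8208 / 43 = -190.88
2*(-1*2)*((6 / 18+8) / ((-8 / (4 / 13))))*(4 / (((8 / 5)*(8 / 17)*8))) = 2125 / 2496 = 0.85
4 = 4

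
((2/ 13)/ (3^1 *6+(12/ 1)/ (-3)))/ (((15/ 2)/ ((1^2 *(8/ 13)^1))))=16/ 17745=0.00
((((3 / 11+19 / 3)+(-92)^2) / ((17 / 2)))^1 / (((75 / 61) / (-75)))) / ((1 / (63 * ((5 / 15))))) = -238718620 / 187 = -1276570.16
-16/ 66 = -8/ 33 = -0.24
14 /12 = 7 /6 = 1.17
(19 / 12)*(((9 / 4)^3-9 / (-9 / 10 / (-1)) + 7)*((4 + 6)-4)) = 10203 / 128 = 79.71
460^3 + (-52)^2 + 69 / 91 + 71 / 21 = 97338708.14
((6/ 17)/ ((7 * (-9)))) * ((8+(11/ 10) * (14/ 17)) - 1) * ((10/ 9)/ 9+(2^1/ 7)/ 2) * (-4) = 38656/ 819315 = 0.05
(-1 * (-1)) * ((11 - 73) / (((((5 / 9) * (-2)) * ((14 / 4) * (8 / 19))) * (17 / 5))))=5301 / 476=11.14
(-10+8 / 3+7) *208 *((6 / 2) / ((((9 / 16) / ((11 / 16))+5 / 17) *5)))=-187 / 5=-37.40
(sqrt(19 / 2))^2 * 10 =95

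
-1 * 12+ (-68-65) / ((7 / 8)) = -164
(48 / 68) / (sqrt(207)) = 0.05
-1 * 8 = -8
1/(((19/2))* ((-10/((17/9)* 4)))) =-68/855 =-0.08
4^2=16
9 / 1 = 9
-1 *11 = -11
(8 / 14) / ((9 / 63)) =4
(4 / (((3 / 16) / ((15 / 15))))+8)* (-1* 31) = -2728 / 3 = -909.33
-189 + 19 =-170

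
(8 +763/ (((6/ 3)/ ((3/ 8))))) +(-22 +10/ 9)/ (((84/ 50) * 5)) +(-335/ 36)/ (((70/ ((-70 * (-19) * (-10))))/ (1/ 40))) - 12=273335/ 1512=180.78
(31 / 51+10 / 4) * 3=9.32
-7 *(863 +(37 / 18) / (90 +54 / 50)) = -247602901 / 40986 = -6041.16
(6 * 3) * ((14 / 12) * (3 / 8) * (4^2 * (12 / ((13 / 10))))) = 15120 / 13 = 1163.08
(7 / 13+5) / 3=24 / 13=1.85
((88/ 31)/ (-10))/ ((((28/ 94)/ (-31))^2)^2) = -1599076343381/ 48020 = -33300215.40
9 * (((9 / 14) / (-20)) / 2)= -0.14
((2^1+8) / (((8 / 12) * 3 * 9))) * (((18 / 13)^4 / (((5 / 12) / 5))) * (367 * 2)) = 513682560 / 28561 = 17985.45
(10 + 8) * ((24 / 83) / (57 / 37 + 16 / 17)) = 271728 / 129563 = 2.10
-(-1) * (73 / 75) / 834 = 0.00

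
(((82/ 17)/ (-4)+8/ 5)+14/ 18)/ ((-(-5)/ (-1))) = -1793/ 7650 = -0.23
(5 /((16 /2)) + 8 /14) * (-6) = -201 /28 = -7.18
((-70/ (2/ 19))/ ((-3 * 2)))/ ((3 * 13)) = 665/ 234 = 2.84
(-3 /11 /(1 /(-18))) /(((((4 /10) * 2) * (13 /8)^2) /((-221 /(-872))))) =9180 /15587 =0.59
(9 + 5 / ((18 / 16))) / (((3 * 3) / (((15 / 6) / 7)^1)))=605 / 1134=0.53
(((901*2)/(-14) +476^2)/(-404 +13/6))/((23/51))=-485050086/388171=-1249.58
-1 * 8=-8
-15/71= -0.21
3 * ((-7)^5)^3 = -14242684529829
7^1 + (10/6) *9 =22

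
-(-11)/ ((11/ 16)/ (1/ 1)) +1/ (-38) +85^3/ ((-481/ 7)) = -163065283/ 18278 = -8921.40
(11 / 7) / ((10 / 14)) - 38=-179 / 5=-35.80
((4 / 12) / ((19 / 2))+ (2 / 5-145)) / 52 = -41201 / 14820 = -2.78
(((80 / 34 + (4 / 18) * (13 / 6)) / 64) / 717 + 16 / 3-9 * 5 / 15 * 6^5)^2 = 241312622058933773724601 / 443632781758464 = 543946777.56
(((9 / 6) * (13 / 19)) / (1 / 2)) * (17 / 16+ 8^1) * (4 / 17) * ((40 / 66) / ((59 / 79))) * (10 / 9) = 7445750 / 1886643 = 3.95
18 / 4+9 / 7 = 5.79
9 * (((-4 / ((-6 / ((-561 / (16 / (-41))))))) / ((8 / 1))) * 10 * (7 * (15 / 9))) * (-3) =-12075525 / 32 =-377360.16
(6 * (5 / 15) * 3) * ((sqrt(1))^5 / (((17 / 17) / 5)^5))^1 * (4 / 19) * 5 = 375000 / 19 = 19736.84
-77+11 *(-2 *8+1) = -242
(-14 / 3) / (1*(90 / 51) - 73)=34 / 519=0.07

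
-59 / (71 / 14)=-826 / 71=-11.63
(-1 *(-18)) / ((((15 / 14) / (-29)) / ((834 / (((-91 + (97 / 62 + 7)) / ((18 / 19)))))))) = 2267292384 / 485545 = 4669.58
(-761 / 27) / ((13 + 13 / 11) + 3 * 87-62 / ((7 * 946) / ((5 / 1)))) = -0.10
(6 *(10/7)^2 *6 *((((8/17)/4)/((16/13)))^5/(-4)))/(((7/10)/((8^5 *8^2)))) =-439.14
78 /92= 39 /46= 0.85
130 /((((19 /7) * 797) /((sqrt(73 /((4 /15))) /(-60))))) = -91 * sqrt(1095) /181716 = -0.02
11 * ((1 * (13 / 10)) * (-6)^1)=-429 / 5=-85.80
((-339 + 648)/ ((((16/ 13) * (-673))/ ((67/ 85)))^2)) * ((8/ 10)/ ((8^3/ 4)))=234420069/ 134037996544000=0.00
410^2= 168100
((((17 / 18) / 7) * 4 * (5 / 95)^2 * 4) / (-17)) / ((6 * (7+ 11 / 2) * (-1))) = 8 / 1705725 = 0.00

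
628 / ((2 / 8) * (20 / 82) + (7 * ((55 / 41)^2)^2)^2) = 10029066087775976 / 8206899684650655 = 1.22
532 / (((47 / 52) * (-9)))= -27664 / 423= -65.40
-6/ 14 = -3/ 7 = -0.43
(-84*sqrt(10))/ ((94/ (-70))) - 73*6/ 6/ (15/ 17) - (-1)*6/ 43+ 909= 2940*sqrt(10)/ 47+ 533032/ 645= 1024.22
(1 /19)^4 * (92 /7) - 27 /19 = -1296259 /912247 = -1.42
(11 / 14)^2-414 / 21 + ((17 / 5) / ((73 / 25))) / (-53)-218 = -179812959 / 758324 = -237.12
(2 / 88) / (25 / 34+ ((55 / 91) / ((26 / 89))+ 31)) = 20111 / 29912784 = 0.00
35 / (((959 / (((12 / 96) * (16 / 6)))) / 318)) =530 / 137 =3.87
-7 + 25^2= 618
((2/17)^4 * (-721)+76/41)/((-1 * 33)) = -5874620/113003913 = -0.05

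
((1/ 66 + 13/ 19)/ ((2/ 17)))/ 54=14909/ 135432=0.11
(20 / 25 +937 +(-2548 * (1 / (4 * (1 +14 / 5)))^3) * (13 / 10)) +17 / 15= 937.99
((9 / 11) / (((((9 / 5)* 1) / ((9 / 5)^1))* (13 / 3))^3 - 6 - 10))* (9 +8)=4131 / 19415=0.21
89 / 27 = 3.30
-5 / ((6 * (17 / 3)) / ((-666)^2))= -1108890 / 17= -65228.82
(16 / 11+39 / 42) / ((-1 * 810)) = -367 / 124740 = -0.00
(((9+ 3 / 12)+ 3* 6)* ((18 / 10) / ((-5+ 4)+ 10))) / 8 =109 / 160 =0.68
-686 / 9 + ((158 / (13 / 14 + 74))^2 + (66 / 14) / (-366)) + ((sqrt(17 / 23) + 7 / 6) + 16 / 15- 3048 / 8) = -9526632867499 / 21144205215 + sqrt(391) / 23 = -449.70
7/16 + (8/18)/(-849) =53423/122256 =0.44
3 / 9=1 / 3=0.33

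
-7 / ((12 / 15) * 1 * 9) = -35 / 36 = -0.97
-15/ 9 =-5/ 3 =-1.67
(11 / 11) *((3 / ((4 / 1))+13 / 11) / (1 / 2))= 3.86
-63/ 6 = -21/ 2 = -10.50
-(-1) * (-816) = -816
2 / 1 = 2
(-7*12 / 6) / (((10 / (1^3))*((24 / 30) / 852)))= -1491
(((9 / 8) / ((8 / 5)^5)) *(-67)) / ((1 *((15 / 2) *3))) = -41875 / 131072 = -0.32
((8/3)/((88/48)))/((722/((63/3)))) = 168/3971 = 0.04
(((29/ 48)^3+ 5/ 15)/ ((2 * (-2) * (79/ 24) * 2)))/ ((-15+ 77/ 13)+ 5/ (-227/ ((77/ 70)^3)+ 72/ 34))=758681066819/ 328486945010688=0.00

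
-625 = -625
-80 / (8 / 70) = -700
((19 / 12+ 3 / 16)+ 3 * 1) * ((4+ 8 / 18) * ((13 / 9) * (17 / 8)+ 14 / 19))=5962015 / 73872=80.71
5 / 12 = 0.42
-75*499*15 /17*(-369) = 207147375 /17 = 12185139.71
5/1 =5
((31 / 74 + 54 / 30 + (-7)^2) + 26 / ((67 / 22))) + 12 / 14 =10518239 / 173530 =60.61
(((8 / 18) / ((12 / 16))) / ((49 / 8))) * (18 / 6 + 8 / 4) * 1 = 640 / 1323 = 0.48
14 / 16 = 7 / 8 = 0.88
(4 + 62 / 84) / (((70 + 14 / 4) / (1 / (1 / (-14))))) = -398 / 441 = -0.90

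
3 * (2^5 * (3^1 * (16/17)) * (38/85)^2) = 54.17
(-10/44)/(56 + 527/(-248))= -0.00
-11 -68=-79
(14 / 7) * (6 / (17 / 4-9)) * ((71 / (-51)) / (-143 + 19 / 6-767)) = -6816 / 1757443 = -0.00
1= 1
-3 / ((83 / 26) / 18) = -1404 / 83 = -16.92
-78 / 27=-26 / 9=-2.89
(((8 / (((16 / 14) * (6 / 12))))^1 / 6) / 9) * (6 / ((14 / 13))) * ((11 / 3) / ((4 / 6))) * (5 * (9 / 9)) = 715 / 18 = 39.72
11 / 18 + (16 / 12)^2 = 43 / 18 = 2.39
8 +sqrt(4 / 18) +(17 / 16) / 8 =sqrt(2) / 3 +1041 / 128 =8.60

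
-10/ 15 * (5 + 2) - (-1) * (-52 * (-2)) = 298/ 3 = 99.33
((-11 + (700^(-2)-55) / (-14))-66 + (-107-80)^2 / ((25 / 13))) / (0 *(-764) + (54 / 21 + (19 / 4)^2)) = 124240146799 / 172418750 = 720.57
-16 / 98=-8 / 49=-0.16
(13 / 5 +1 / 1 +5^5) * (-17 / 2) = -265931 / 10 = -26593.10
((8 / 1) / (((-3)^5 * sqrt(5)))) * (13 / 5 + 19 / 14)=-1108 * sqrt(5) / 42525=-0.06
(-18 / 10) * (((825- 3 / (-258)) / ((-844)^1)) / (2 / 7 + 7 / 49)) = 1489971 / 362920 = 4.11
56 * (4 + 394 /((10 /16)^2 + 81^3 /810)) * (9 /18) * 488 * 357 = 673441007232 /30011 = 22439805.65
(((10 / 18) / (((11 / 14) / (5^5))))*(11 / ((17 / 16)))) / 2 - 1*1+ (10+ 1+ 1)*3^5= 2195995 / 153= 14352.91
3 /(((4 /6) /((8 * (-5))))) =-180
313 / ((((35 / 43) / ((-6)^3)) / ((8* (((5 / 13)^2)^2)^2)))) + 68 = -1428677176804 / 5710115047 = -250.20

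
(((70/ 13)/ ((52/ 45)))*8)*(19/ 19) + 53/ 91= 44789/ 1183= 37.86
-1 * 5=-5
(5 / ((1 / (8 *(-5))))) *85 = -17000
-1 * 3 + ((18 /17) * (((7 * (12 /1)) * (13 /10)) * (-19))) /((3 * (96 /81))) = -422187 /680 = -620.86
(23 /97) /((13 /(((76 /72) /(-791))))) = -437 /17954118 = -0.00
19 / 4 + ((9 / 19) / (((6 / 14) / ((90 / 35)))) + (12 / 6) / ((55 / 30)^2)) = 75289 / 9196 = 8.19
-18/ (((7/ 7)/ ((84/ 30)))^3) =-49392/ 125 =-395.14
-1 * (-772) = 772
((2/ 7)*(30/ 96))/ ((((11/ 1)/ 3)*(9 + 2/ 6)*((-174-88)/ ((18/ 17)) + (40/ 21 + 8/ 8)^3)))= -8505/ 726739904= -0.00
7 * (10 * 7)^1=490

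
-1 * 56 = -56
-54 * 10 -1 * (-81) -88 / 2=-503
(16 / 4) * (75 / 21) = 14.29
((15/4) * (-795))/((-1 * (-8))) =-11925/32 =-372.66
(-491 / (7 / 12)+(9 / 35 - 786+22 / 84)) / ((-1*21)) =341711 / 4410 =77.49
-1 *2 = -2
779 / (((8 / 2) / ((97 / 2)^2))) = 458100.69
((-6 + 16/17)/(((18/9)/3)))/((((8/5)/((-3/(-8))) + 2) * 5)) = -387/1598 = -0.24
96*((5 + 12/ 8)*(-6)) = -3744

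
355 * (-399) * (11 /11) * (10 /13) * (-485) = 52844480.77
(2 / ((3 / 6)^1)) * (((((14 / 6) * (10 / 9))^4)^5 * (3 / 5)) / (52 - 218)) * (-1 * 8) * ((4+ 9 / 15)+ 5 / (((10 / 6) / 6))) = 577057669864329991232000000000000000000 / 1172822045614314963895479318561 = 492024917.18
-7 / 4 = -1.75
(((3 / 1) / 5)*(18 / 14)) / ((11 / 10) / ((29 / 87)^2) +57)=18 / 1561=0.01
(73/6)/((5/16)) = 584/15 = 38.93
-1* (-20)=20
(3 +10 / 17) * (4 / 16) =0.90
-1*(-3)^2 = -9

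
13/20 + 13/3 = 4.98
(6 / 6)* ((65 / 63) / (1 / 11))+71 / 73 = 56668 / 4599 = 12.32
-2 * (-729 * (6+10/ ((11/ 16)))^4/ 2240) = 118861526169/ 1024870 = 115977.17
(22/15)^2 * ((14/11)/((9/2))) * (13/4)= 4004/2025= 1.98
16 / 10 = 8 / 5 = 1.60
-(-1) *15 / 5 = 3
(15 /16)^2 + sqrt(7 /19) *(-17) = -9.44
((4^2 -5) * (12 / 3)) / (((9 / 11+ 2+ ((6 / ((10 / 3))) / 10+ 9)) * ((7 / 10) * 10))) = 24200 / 46193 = 0.52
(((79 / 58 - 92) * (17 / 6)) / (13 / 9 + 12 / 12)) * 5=-1340535 / 2552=-525.29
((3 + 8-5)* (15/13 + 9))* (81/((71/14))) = 898128/923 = 973.05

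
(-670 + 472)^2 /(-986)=-19602 /493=-39.76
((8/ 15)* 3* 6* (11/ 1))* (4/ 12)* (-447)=-15734.40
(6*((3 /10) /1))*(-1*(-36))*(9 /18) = 162 /5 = 32.40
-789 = -789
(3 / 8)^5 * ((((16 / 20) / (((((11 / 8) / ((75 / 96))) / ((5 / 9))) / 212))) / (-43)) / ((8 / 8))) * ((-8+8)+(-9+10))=-35775 / 3874816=-0.01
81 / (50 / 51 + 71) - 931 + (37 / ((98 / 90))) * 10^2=443956570 / 179879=2468.08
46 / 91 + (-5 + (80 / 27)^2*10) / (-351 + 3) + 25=583326827 / 23085972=25.27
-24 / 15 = -8 / 5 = -1.60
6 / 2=3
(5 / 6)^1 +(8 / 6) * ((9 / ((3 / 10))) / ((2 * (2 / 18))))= 1085 / 6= 180.83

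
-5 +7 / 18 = -83 / 18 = -4.61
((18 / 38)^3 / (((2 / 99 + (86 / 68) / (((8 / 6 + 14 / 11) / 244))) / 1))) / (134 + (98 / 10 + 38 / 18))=55210815 / 8976659224274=0.00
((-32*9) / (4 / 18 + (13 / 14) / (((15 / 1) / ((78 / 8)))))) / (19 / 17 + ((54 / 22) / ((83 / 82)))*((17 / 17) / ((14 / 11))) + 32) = -3584165760 / 359931841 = -9.96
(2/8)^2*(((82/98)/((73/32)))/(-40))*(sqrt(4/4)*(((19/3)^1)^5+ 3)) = -25387487/4346055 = -5.84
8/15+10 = 158/15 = 10.53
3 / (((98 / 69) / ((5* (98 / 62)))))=1035 / 62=16.69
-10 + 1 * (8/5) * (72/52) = -506/65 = -7.78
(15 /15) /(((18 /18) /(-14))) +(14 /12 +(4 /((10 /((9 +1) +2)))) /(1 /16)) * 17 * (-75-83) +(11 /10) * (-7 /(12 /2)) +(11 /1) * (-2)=-837823 /4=-209455.75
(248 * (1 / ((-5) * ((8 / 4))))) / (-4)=31 / 5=6.20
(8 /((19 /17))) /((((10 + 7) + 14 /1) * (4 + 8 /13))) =442 /8835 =0.05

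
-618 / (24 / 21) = -2163 / 4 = -540.75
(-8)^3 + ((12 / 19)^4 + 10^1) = -65400406 / 130321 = -501.84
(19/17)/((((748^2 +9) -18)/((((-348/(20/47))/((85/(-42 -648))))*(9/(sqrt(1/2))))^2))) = 980078832262872/68719973375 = 14261.92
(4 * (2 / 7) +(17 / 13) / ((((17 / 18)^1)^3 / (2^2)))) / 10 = 96676 / 131495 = 0.74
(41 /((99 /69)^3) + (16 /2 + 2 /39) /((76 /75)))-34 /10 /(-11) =1964851981 /88764390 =22.14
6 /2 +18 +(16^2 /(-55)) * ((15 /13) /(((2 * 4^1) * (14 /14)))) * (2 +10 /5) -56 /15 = 31277 /2145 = 14.58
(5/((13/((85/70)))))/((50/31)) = 527/1820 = 0.29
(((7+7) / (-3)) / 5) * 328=-4592 / 15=-306.13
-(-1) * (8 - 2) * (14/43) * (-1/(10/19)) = -798/215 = -3.71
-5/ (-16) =5/ 16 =0.31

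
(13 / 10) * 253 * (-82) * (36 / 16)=-1213641 / 20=-60682.05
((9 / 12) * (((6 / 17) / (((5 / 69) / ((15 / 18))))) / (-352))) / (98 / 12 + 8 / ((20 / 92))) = -3105 / 16144832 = -0.00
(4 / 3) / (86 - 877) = -4 / 2373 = -0.00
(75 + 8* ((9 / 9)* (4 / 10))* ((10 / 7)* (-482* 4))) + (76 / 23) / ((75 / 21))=-8737.79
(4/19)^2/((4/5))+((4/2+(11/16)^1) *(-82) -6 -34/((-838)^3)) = -48079663710775/212441450392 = -226.32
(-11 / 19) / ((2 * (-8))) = 0.04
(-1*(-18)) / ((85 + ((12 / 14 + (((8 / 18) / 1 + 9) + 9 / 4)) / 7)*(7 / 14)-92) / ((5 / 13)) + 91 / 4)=317520 / 121381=2.62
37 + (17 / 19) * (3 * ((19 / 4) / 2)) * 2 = 199 / 4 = 49.75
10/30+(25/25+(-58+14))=-128/3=-42.67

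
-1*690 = -690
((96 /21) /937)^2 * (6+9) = 15360 /43020481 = 0.00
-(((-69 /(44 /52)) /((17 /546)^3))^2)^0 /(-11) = 1 /11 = 0.09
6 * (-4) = -24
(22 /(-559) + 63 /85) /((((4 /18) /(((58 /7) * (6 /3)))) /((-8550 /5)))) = -5953239828 /66521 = -89494.14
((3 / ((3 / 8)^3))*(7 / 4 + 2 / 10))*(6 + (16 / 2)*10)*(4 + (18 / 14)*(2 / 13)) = 4205056 / 105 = 40048.15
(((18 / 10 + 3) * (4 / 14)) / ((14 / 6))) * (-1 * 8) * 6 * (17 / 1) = -117504 / 245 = -479.61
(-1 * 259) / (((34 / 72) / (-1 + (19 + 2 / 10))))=-848484 / 85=-9982.16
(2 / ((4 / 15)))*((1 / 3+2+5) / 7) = 55 / 7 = 7.86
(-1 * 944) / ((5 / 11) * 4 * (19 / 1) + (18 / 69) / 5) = -597080 / 21883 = -27.29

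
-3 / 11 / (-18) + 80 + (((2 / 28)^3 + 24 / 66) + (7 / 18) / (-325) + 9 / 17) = 121433819327 / 1500899400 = 80.91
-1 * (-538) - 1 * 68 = 470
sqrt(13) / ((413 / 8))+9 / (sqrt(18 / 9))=8 * sqrt(13) / 413+9 * sqrt(2) / 2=6.43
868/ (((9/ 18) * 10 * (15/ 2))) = 1736/ 75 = 23.15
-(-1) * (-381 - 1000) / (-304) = 4.54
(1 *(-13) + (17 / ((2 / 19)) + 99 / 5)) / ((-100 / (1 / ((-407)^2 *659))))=-153 / 9923881000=-0.00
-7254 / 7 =-1036.29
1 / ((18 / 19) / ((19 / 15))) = 361 / 270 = 1.34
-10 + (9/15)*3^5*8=5782/5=1156.40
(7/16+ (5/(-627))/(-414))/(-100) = -908563/207662400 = -0.00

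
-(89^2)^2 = -62742241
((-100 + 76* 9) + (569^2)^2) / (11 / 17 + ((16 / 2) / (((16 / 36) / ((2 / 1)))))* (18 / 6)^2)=1781960156985 / 5519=322877361.29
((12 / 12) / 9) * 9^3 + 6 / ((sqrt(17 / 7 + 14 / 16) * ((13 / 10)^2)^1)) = 240 * sqrt(2590) / 6253 + 81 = 82.95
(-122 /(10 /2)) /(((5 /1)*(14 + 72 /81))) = -549 /1675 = -0.33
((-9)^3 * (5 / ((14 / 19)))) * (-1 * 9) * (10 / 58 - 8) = -141487965 / 406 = -348492.52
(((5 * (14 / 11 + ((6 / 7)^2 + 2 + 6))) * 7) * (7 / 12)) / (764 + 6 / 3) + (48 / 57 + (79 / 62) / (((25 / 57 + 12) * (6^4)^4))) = 3669021865722377918995 / 3308885477124576509952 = 1.11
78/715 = 6/55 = 0.11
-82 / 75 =-1.09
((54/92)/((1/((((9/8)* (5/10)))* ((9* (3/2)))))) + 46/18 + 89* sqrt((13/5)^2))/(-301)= -15792461/19938240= -0.79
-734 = -734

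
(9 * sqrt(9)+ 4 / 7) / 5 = 193 / 35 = 5.51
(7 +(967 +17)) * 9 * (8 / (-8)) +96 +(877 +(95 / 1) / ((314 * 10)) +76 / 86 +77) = -212469795 / 27004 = -7868.09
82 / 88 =41 / 44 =0.93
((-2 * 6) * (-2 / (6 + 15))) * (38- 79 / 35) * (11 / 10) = 55044 / 1225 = 44.93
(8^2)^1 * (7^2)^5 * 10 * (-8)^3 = -92561489592320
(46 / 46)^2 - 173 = -172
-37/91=-0.41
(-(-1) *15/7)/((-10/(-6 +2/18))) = 53/42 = 1.26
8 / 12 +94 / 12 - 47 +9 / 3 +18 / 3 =-59 / 2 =-29.50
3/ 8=0.38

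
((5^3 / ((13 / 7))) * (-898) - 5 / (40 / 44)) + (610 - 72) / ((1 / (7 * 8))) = -788315 / 26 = -30319.81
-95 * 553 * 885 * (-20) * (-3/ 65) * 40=-22316868000/ 13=-1716682153.85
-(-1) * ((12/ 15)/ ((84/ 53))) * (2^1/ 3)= 106/ 315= 0.34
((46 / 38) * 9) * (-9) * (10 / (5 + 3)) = -9315 / 76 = -122.57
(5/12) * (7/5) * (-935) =-6545/12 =-545.42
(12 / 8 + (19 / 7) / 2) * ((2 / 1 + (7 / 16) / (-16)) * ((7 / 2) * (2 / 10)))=505 / 128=3.95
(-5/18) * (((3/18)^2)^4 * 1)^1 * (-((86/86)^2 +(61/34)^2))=0.00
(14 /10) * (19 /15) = 133 /75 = 1.77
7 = 7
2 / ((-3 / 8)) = -16 / 3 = -5.33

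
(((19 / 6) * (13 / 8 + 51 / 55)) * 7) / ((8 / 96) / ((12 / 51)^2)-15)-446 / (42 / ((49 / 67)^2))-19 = -55408917422 / 1919114835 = -28.87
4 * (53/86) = 106/43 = 2.47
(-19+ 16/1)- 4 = -7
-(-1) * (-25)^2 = 625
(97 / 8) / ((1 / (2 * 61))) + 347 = 7305 / 4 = 1826.25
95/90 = 19/18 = 1.06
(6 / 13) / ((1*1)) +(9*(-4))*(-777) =363642 / 13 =27972.46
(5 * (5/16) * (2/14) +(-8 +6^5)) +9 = 871049/112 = 7777.22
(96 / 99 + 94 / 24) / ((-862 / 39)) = -8385 / 37928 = -0.22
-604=-604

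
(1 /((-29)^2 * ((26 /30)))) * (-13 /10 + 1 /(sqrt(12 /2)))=-3 /1682 + 5 * sqrt(6) /21866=-0.00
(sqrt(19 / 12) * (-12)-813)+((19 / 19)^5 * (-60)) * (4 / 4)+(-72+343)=-617.10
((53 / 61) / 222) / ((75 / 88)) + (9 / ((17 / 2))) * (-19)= -173636506 / 8633025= -20.11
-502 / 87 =-5.77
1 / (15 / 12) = 4 / 5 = 0.80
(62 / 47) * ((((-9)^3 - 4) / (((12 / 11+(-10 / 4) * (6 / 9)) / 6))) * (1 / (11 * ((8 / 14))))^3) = 70145901 / 1728848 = 40.57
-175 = -175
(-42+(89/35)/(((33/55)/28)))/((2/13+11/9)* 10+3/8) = 71760/13231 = 5.42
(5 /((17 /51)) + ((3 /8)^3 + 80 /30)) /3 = 27217 /4608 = 5.91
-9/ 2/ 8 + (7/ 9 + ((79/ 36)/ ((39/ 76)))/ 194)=129281/ 544752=0.24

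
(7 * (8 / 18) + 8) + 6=154 / 9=17.11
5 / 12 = 0.42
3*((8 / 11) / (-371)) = -24 / 4081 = -0.01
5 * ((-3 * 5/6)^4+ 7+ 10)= 4485/16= 280.31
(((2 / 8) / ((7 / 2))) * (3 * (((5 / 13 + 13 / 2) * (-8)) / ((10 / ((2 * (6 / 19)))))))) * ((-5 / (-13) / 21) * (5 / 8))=-2685 / 314678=-0.01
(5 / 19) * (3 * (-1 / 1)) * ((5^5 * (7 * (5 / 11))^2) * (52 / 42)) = -71093750 / 2299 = -30923.77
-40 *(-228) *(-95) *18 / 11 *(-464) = 7236172800 / 11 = 657833890.91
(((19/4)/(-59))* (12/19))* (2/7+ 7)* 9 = -1377/413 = -3.33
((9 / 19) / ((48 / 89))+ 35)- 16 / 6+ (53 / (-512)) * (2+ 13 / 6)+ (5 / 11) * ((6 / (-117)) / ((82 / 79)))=3736705301 / 114070528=32.76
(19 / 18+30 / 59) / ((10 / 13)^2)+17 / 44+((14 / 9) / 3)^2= 312111869 / 94624200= 3.30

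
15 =15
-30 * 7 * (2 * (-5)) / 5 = 420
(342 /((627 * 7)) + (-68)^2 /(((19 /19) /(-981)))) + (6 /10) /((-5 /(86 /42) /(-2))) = -8732076104 /1925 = -4536143.43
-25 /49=-0.51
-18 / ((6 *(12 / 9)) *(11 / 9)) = -81 / 44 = -1.84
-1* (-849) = 849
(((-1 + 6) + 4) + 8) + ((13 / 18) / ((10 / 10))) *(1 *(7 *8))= 57.44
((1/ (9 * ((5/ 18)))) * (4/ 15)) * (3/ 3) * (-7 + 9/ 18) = -0.69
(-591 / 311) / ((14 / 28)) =-1182 / 311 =-3.80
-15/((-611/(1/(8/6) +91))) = 5505/2444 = 2.25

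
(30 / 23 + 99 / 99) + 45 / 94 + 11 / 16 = 60027 / 17296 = 3.47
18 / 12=3 / 2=1.50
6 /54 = 1 /9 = 0.11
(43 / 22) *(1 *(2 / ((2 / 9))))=387 / 22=17.59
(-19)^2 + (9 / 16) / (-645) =1241837 / 3440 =361.00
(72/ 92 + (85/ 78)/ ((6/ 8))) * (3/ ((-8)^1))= -0.84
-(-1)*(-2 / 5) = -2 / 5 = -0.40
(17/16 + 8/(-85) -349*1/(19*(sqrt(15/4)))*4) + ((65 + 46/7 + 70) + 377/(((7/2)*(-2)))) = 50.74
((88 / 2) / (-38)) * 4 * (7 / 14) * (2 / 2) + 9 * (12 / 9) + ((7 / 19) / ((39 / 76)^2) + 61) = 2083135 / 28899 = 72.08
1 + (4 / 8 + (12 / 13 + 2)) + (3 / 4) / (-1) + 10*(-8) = -3969 / 52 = -76.33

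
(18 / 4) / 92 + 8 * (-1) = -1463 / 184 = -7.95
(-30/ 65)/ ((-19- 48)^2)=-6/ 58357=-0.00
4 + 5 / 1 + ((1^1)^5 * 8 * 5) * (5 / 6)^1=127 / 3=42.33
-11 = -11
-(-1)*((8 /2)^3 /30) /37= 32 /555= 0.06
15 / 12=5 / 4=1.25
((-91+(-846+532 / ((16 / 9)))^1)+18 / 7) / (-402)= 17785 / 11256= 1.58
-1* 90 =-90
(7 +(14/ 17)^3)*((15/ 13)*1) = 557025/ 63869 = 8.72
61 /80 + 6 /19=1639 /1520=1.08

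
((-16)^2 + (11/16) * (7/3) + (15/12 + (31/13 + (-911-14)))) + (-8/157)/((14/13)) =-455223961/685776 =-663.81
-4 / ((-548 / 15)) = 15 / 137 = 0.11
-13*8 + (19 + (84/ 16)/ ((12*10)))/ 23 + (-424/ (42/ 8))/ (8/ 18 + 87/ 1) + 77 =-549312157/ 20273120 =-27.10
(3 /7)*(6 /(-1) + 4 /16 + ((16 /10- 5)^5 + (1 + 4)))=-17066409 /87500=-195.04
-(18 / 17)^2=-324 / 289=-1.12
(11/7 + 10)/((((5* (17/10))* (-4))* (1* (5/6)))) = -243/595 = -0.41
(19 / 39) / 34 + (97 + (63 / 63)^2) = 129967 / 1326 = 98.01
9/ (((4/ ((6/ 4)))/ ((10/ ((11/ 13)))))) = 1755/ 44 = 39.89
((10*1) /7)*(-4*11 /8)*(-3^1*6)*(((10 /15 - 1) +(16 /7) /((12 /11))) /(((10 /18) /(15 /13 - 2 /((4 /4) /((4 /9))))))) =75702 /637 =118.84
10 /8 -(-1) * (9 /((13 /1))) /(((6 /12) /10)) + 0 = 785 /52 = 15.10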